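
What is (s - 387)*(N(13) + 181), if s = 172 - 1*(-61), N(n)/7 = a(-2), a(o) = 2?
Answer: -30030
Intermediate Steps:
N(n) = 14 (N(n) = 7*2 = 14)
s = 233 (s = 172 + 61 = 233)
(s - 387)*(N(13) + 181) = (233 - 387)*(14 + 181) = -154*195 = -30030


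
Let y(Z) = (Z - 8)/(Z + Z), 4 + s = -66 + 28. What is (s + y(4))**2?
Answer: 7225/4 ≈ 1806.3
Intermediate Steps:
s = -42 (s = -4 + (-66 + 28) = -4 - 38 = -42)
y(Z) = (-8 + Z)/(2*Z) (y(Z) = (-8 + Z)/((2*Z)) = (-8 + Z)*(1/(2*Z)) = (-8 + Z)/(2*Z))
(s + y(4))**2 = (-42 + (1/2)*(-8 + 4)/4)**2 = (-42 + (1/2)*(1/4)*(-4))**2 = (-42 - 1/2)**2 = (-85/2)**2 = 7225/4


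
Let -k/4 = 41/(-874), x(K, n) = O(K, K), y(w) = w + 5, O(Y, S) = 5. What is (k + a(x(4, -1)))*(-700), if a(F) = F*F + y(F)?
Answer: -10763900/437 ≈ -24631.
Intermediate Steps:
y(w) = 5 + w
x(K, n) = 5
k = 82/437 (k = -164/(-874) = -164*(-1)/874 = -4*(-41/874) = 82/437 ≈ 0.18764)
a(F) = 5 + F + F**2 (a(F) = F*F + (5 + F) = F**2 + (5 + F) = 5 + F + F**2)
(k + a(x(4, -1)))*(-700) = (82/437 + (5 + 5 + 5**2))*(-700) = (82/437 + (5 + 5 + 25))*(-700) = (82/437 + 35)*(-700) = (15377/437)*(-700) = -10763900/437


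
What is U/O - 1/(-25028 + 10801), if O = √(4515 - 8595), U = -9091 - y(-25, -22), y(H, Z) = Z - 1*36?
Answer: 1/14227 + 3011*I*√255/340 ≈ 7.0289e-5 + 141.42*I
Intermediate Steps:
y(H, Z) = -36 + Z (y(H, Z) = Z - 36 = -36 + Z)
U = -9033 (U = -9091 - (-36 - 22) = -9091 - 1*(-58) = -9091 + 58 = -9033)
O = 4*I*√255 (O = √(-4080) = 4*I*√255 ≈ 63.875*I)
U/O - 1/(-25028 + 10801) = -9033*(-I*√255/1020) - 1/(-25028 + 10801) = -(-3011)*I*√255/340 - 1/(-14227) = 3011*I*√255/340 - 1*(-1/14227) = 3011*I*√255/340 + 1/14227 = 1/14227 + 3011*I*√255/340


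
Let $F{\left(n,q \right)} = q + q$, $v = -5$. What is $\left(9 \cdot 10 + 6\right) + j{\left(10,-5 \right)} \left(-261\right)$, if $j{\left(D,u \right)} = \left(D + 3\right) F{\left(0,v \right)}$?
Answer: $34026$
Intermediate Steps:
$F{\left(n,q \right)} = 2 q$
$j{\left(D,u \right)} = -30 - 10 D$ ($j{\left(D,u \right)} = \left(D + 3\right) 2 \left(-5\right) = \left(3 + D\right) \left(-10\right) = -30 - 10 D$)
$\left(9 \cdot 10 + 6\right) + j{\left(10,-5 \right)} \left(-261\right) = \left(9 \cdot 10 + 6\right) + \left(-30 - 100\right) \left(-261\right) = \left(90 + 6\right) + \left(-30 - 100\right) \left(-261\right) = 96 - -33930 = 96 + 33930 = 34026$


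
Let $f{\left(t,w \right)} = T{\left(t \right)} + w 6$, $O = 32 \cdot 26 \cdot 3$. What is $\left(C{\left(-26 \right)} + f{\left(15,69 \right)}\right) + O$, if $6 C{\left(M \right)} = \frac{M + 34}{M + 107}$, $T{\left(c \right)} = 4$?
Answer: $\frac{708106}{243} \approx 2914.0$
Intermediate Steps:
$O = 2496$ ($O = 832 \cdot 3 = 2496$)
$C{\left(M \right)} = \frac{34 + M}{6 \left(107 + M\right)}$ ($C{\left(M \right)} = \frac{\left(M + 34\right) \frac{1}{M + 107}}{6} = \frac{\left(34 + M\right) \frac{1}{107 + M}}{6} = \frac{\frac{1}{107 + M} \left(34 + M\right)}{6} = \frac{34 + M}{6 \left(107 + M\right)}$)
$f{\left(t,w \right)} = 4 + 6 w$ ($f{\left(t,w \right)} = 4 + w 6 = 4 + 6 w$)
$\left(C{\left(-26 \right)} + f{\left(15,69 \right)}\right) + O = \left(\frac{34 - 26}{6 \left(107 - 26\right)} + \left(4 + 6 \cdot 69\right)\right) + 2496 = \left(\frac{1}{6} \cdot \frac{1}{81} \cdot 8 + \left(4 + 414\right)\right) + 2496 = \left(\frac{1}{6} \cdot \frac{1}{81} \cdot 8 + 418\right) + 2496 = \left(\frac{4}{243} + 418\right) + 2496 = \frac{101578}{243} + 2496 = \frac{708106}{243}$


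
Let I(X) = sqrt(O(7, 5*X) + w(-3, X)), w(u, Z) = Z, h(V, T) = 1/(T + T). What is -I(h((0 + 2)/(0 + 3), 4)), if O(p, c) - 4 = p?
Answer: -sqrt(178)/4 ≈ -3.3354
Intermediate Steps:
O(p, c) = 4 + p
h(V, T) = 1/(2*T)
I(X) = sqrt(11 + X) (I(X) = sqrt((4 + 7) + X) = sqrt(11 + X))
-I(h((0 + 2)/(0 + 3), 4)) = -sqrt(11 + (1/2)/4) = -sqrt(11 + (1/2)*(1/4)) = -sqrt(11 + 1/8) = -sqrt(89/8) = -sqrt(178)/4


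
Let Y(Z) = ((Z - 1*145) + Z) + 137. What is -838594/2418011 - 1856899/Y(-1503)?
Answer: 407952244143/662535014 ≈ 615.74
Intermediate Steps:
Y(Z) = -8 + 2*Z (Y(Z) = ((Z - 145) + Z) + 137 = ((-145 + Z) + Z) + 137 = (-145 + 2*Z) + 137 = -8 + 2*Z)
-838594/2418011 - 1856899/Y(-1503) = -838594/2418011 - 1856899/(-8 + 2*(-1503)) = -838594*1/2418011 - 1856899/(-8 - 3006) = -838594/2418011 - 1856899/(-3014) = -838594/2418011 - 1856899*(-1/3014) = -838594/2418011 + 168809/274 = 407952244143/662535014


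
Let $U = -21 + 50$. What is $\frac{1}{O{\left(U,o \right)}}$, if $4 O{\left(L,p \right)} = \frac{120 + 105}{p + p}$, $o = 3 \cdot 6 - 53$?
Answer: $- \frac{56}{45} \approx -1.2444$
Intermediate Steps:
$U = 29$
$o = -35$ ($o = 18 - 53 = -35$)
$O{\left(L,p \right)} = \frac{225}{8 p}$ ($O{\left(L,p \right)} = \frac{\left(120 + 105\right) \frac{1}{p + p}}{4} = \frac{225 \frac{1}{2 p}}{4} = \frac{\frac{225}{2} \frac{1}{p}}{4} = \frac{225}{8 p}$)
$\frac{1}{O{\left(U,o \right)}} = \frac{1}{\frac{225}{8} \frac{1}{-35}} = \frac{1}{\frac{225}{8} \left(- \frac{1}{35}\right)} = \frac{1}{- \frac{45}{56}} = - \frac{56}{45}$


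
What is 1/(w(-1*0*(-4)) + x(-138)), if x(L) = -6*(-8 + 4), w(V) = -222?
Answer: -1/198 ≈ -0.0050505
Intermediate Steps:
x(L) = 24 (x(L) = -6*(-4) = 24)
1/(w(-1*0*(-4)) + x(-138)) = 1/(-222 + 24) = 1/(-198) = -1/198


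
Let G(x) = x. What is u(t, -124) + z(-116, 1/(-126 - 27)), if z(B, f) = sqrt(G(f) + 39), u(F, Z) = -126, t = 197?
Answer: -126 + sqrt(101422)/51 ≈ -119.76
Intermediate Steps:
z(B, f) = sqrt(39 + f) (z(B, f) = sqrt(f + 39) = sqrt(39 + f))
u(t, -124) + z(-116, 1/(-126 - 27)) = -126 + sqrt(39 + 1/(-126 - 27)) = -126 + sqrt(39 + 1/(-153)) = -126 + sqrt(39 - 1/153) = -126 + sqrt(5966/153) = -126 + sqrt(101422)/51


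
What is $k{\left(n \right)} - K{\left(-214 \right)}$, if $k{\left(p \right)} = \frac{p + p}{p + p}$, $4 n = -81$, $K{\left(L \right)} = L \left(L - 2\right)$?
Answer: $-46223$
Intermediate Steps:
$K{\left(L \right)} = L \left(-2 + L\right)$
$n = - \frac{81}{4}$ ($n = \frac{1}{4} \left(-81\right) = - \frac{81}{4} \approx -20.25$)
$k{\left(p \right)} = 1$ ($k{\left(p \right)} = \frac{2 p}{2 p} = 2 p \frac{1}{2 p} = 1$)
$k{\left(n \right)} - K{\left(-214 \right)} = 1 - - 214 \left(-2 - 214\right) = 1 - \left(-214\right) \left(-216\right) = 1 - 46224 = -46223$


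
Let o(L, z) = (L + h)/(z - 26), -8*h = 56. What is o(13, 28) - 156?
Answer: -153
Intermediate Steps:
h = -7 (h = -1/8*56 = -7)
o(L, z) = (-7 + L)/(-26 + z) (o(L, z) = (L - 7)/(z - 26) = (-7 + L)/(-26 + z))
o(13, 28) - 156 = (-7 + 13)/(-26 + 28) - 156 = 6/2 - 156 = (1/2)*6 - 156 = 3 - 156 = -153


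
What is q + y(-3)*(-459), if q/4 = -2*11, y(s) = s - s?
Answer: -88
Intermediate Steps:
y(s) = 0
q = -88 (q = 4*(-2*11) = 4*(-22) = -88)
q + y(-3)*(-459) = -88 + 0*(-459) = -88 + 0 = -88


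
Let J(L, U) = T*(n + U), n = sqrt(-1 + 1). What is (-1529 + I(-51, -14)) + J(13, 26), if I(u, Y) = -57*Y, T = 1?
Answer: -705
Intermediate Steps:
n = 0 (n = sqrt(0) = 0)
J(L, U) = U (J(L, U) = 1*(0 + U) = 1*U = U)
(-1529 + I(-51, -14)) + J(13, 26) = (-1529 - 57*(-14)) + 26 = (-1529 + 798) + 26 = -731 + 26 = -705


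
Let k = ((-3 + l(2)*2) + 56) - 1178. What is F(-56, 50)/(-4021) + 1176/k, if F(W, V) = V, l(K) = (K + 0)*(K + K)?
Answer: -4784146/4459289 ≈ -1.0728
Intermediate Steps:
l(K) = 2*K**2 (l(K) = K*(2*K) = 2*K**2)
k = -1109 (k = ((-3 + (2*2**2)*2) + 56) - 1178 = ((-3 + (2*4)*2) + 56) - 1178 = ((-3 + 8*2) + 56) - 1178 = ((-3 + 16) + 56) - 1178 = (13 + 56) - 1178 = 69 - 1178 = -1109)
F(-56, 50)/(-4021) + 1176/k = 50/(-4021) + 1176/(-1109) = 50*(-1/4021) + 1176*(-1/1109) = -50/4021 - 1176/1109 = -4784146/4459289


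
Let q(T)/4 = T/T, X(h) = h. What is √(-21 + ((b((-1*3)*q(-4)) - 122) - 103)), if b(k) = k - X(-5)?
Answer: I*√253 ≈ 15.906*I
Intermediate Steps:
q(T) = 4 (q(T) = 4*(T/T) = 4*1 = 4)
b(k) = 5 + k (b(k) = k - 1*(-5) = k + 5 = 5 + k)
√(-21 + ((b((-1*3)*q(-4)) - 122) - 103)) = √(-21 + (((5 - 1*3*4) - 122) - 103)) = √(-21 + (((5 - 3*4) - 122) - 103)) = √(-21 + (((5 - 12) - 122) - 103)) = √(-21 + ((-7 - 122) - 103)) = √(-21 + (-129 - 103)) = √(-21 - 232) = √(-253) = I*√253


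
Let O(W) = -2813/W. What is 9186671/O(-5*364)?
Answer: 16719741220/2813 ≈ 5.9437e+6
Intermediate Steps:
9186671/O(-5*364) = 9186671/((-2813/((-5*364)))) = 9186671/((-2813/(-1820))) = 9186671/((-2813*(-1/1820))) = 9186671/(2813/1820) = 9186671*(1820/2813) = 16719741220/2813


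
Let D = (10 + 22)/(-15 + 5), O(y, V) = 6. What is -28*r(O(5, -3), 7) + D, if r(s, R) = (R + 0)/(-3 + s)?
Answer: -1028/15 ≈ -68.533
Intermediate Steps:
D = -16/5 (D = 32/(-10) = 32*(-1/10) = -16/5 ≈ -3.2000)
r(s, R) = R/(-3 + s)
-28*r(O(5, -3), 7) + D = -196/(-3 + 6) - 16/5 = -196/3 - 16/5 = -1028/15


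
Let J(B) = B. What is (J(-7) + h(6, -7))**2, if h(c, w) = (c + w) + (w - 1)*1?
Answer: 256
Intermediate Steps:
h(c, w) = -1 + c + 2*w (h(c, w) = (c + w) + (-1 + w)*1 = (c + w) + (-1 + w) = -1 + c + 2*w)
(J(-7) + h(6, -7))**2 = (-7 + (-1 + 6 + 2*(-7)))**2 = (-7 + (-1 + 6 - 14))**2 = (-7 - 9)**2 = (-16)**2 = 256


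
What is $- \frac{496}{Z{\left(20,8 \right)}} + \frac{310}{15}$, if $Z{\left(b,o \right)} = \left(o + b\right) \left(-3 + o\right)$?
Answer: $\frac{1798}{105} \approx 17.124$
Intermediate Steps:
$Z{\left(b,o \right)} = \left(-3 + o\right) \left(b + o\right)$ ($Z{\left(b,o \right)} = \left(b + o\right) \left(-3 + o\right) = \left(-3 + o\right) \left(b + o\right)$)
$- \frac{496}{Z{\left(20,8 \right)}} + \frac{310}{15} = - \frac{496}{8^{2} - 60 - 24 + 20 \cdot 8} + \frac{310}{15} = - \frac{496}{64 - 60 - 24 + 160} + 310 \cdot \frac{1}{15} = - \frac{496}{140} + \frac{62}{3} = \left(-496\right) \frac{1}{140} + \frac{62}{3} = - \frac{124}{35} + \frac{62}{3} = \frac{1798}{105}$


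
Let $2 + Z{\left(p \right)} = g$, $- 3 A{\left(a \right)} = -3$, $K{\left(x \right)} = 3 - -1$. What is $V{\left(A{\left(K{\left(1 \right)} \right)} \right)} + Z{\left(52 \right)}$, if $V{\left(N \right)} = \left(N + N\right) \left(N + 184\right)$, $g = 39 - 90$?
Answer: $317$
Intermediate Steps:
$g = -51$
$K{\left(x \right)} = 4$ ($K{\left(x \right)} = 3 + 1 = 4$)
$A{\left(a \right)} = 1$ ($A{\left(a \right)} = \left(- \frac{1}{3}\right) \left(-3\right) = 1$)
$Z{\left(p \right)} = -53$ ($Z{\left(p \right)} = -2 - 51 = -53$)
$V{\left(N \right)} = 2 N \left(184 + N\right)$
$V{\left(A{\left(K{\left(1 \right)} \right)} \right)} + Z{\left(52 \right)} = 2 \cdot 1 \left(184 + 1\right) - 53 = 2 \cdot 1 \cdot 185 - 53 = 370 - 53 = 317$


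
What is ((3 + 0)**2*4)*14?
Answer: 504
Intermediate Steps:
((3 + 0)**2*4)*14 = (3**2*4)*14 = (9*4)*14 = 36*14 = 504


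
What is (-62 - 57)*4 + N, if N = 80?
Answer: -396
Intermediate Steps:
(-62 - 57)*4 + N = (-62 - 57)*4 + 80 = -119*4 + 80 = -476 + 80 = -396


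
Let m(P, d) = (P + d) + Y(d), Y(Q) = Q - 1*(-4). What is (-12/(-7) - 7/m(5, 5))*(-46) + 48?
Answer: -1850/133 ≈ -13.910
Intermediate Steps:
Y(Q) = 4 + Q (Y(Q) = Q + 4 = 4 + Q)
m(P, d) = 4 + P + 2*d (m(P, d) = (P + d) + (4 + d) = 4 + P + 2*d)
(-12/(-7) - 7/m(5, 5))*(-46) + 48 = (-12/(-7) - 7/(4 + 5 + 2*5))*(-46) + 48 = (-12*(-1/7) - 7/(4 + 5 + 10))*(-46) + 48 = (12/7 - 7/19)*(-46) + 48 = (179/133)*(-46) + 48 = -8234/133 + 48 = -1850/133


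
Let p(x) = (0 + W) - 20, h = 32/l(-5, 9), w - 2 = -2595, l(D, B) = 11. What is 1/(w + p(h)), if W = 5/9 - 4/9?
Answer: -9/23516 ≈ -0.00038272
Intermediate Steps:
W = 1/9 (W = 5*(1/9) - 4*1/9 = 5/9 - 4/9 = 1/9 ≈ 0.11111)
w = -2593 (w = 2 - 2595 = -2593)
h = 32/11 ≈ 2.9091
p(x) = -179/9 (p(x) = (0 + 1/9) - 20 = 1/9 - 20 = -179/9)
1/(w + p(h)) = 1/(-2593 - 179/9) = 1/(-23516/9) = -9/23516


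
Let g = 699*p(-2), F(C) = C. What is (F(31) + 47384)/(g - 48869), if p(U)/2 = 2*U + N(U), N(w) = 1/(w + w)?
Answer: -94830/109621 ≈ -0.86507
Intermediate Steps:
N(w) = 1/(2*w)
p(U) = 1/U + 4*U (p(U) = 2*(2*U + 1/(2*U)) = 2*(1/(2*U) + 2*U) = 1/U + 4*U)
g = -11883/2 (g = 699*(1/(-2) + 4*(-2)) = 699*(-1/2 - 8) = 699*(-17/2) = -11883/2 ≈ -5941.5)
(F(31) + 47384)/(g - 48869) = (31 + 47384)/(-11883/2 - 48869) = 47415/(-109621/2) = 47415*(-2/109621) = -94830/109621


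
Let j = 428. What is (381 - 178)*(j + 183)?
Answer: 124033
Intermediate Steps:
(381 - 178)*(j + 183) = (381 - 178)*(428 + 183) = 203*611 = 124033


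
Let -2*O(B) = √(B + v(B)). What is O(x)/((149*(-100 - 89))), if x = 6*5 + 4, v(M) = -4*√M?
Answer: √(34 - 4*√34)/56322 ≈ 5.8014e-5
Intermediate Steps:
x = 34 (x = 30 + 4 = 34)
O(B) = -√(B - 4*√B)/2
O(x)/((149*(-100 - 89))) = (-√(34 - 4*√34)/2)/((149*(-100 - 89))) = (-√(34 - 4*√34)/2)/((149*(-189))) = -√(34 - 4*√34)/2/(-28161) = -√(34 - 4*√34)/2*(-1/28161) = √(34 - 4*√34)/56322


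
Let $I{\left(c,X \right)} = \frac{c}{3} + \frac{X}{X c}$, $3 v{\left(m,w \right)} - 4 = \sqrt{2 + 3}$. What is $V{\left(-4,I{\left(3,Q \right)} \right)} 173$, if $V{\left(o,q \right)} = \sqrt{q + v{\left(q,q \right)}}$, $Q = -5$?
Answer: $\frac{173 \sqrt{24 + 3 \sqrt{5}}}{3} \approx 319.56$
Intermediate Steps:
$v{\left(m,w \right)} = \frac{4}{3} + \frac{\sqrt{5}}{3}$ ($v{\left(m,w \right)} = \frac{4}{3} + \frac{\sqrt{2 + 3}}{3} = \frac{4}{3} + \frac{\sqrt{5}}{3}$)
$I{\left(c,X \right)} = \frac{1}{c} + \frac{c}{3}$ ($I{\left(c,X \right)} = c \frac{1}{3} + X \frac{1}{X c} = \frac{c}{3} + \frac{1}{c} = \frac{1}{c} + \frac{c}{3}$)
$V{\left(o,q \right)} = \sqrt{\frac{4}{3} + q + \frac{\sqrt{5}}{3}}$ ($V{\left(o,q \right)} = \sqrt{q + \left(\frac{4}{3} + \frac{\sqrt{5}}{3}\right)} = \sqrt{\frac{4}{3} + q + \frac{\sqrt{5}}{3}}$)
$V{\left(-4,I{\left(3,Q \right)} \right)} 173 = \frac{\sqrt{12 + 3 \sqrt{5} + 9 \left(\frac{1}{3} + \frac{1}{3} \cdot 3\right)}}{3} \cdot 173 = \frac{\sqrt{12 + 3 \sqrt{5} + 9 \left(\frac{1}{3} + 1\right)}}{3} \cdot 173 = \frac{\sqrt{12 + 3 \sqrt{5} + 9 \cdot \frac{4}{3}}}{3} \cdot 173 = \frac{\sqrt{12 + 3 \sqrt{5} + 12}}{3} \cdot 173 = \frac{\sqrt{24 + 3 \sqrt{5}}}{3} \cdot 173 = \frac{173 \sqrt{24 + 3 \sqrt{5}}}{3}$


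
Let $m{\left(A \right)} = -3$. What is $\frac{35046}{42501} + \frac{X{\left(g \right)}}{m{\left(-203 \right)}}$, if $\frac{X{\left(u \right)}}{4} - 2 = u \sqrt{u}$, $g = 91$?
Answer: $- \frac{78290}{42501} - \frac{364 \sqrt{91}}{3} \approx -1159.3$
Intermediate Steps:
$X{\left(u \right)} = 8 + 4 u^{\frac{3}{2}}$ ($X{\left(u \right)} = 8 + 4 u \sqrt{u} = 8 + 4 u^{\frac{3}{2}}$)
$\frac{35046}{42501} + \frac{X{\left(g \right)}}{m{\left(-203 \right)}} = \frac{35046}{42501} + \frac{8 + 4 \cdot 91^{\frac{3}{2}}}{-3} = 35046 \cdot \frac{1}{42501} + \left(8 + 4 \cdot 91 \sqrt{91}\right) \left(- \frac{1}{3}\right) = \frac{11682}{14167} + \left(8 + 364 \sqrt{91}\right) \left(- \frac{1}{3}\right) = \frac{11682}{14167} - \left(\frac{8}{3} + \frac{364 \sqrt{91}}{3}\right) = - \frac{78290}{42501} - \frac{364 \sqrt{91}}{3}$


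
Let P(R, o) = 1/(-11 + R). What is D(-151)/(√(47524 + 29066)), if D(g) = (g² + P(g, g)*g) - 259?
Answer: 730391*√8510/827172 ≈ 81.456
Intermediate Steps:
D(g) = -259 + g² + g/(-11 + g) (D(g) = (g² + g/(-11 + g)) - 259 = -259 + g² + g/(-11 + g))
D(-151)/(√(47524 + 29066)) = ((-151 + (-259 + (-151)²)*(-11 - 151))/(-11 - 151))/(√(47524 + 29066)) = ((-151 + (-259 + 22801)*(-162))/(-162))/(√76590) = (-(-151 + 22542*(-162))/162)/((3*√8510)) = (-(-151 - 3651804)/162)*(√8510/25530) = (-1/162*(-3651955))*(√8510/25530) = 3651955*(√8510/25530)/162 = 730391*√8510/827172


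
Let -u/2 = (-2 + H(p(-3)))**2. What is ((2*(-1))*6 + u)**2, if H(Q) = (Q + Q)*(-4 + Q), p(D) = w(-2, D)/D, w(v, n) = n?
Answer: 19600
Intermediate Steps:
p(D) = 1 (p(D) = D/D = 1)
H(Q) = 2*Q*(-4 + Q) (H(Q) = (2*Q)*(-4 + Q) = 2*Q*(-4 + Q))
u = -128 (u = -2*(-2 + 2*1*(-4 + 1))**2 = -2*(-2 + 2*1*(-3))**2 = -2*(-2 - 6)**2 = -2*(-8)**2 = -2*64 = -128)
((2*(-1))*6 + u)**2 = ((2*(-1))*6 - 128)**2 = (-2*6 - 128)**2 = (-12 - 128)**2 = (-140)**2 = 19600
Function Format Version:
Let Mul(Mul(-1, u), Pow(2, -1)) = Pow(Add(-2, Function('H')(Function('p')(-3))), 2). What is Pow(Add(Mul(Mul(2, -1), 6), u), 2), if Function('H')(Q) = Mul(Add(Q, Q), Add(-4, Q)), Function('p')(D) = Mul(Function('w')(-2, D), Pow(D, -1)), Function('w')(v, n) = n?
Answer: 19600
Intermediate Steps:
Function('p')(D) = 1 (Function('p')(D) = Mul(D, Pow(D, -1)) = 1)
Function('H')(Q) = Mul(2, Q, Add(-4, Q)) (Function('H')(Q) = Mul(Mul(2, Q), Add(-4, Q)) = Mul(2, Q, Add(-4, Q)))
u = -128 (u = Mul(-2, Pow(Add(-2, Mul(2, 1, Add(-4, 1))), 2)) = Mul(-2, Pow(Add(-2, Mul(2, 1, -3)), 2)) = Mul(-2, Pow(Add(-2, -6), 2)) = Mul(-2, Pow(-8, 2)) = Mul(-2, 64) = -128)
Pow(Add(Mul(Mul(2, -1), 6), u), 2) = Pow(Add(Mul(Mul(2, -1), 6), -128), 2) = Pow(Add(Mul(-2, 6), -128), 2) = Pow(Add(-12, -128), 2) = Pow(-140, 2) = 19600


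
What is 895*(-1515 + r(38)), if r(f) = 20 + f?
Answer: -1304015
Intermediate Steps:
895*(-1515 + r(38)) = 895*(-1515 + (20 + 38)) = 895*(-1515 + 58) = 895*(-1457) = -1304015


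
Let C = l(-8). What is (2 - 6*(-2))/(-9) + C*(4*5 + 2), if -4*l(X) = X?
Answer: 382/9 ≈ 42.444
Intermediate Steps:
l(X) = -X/4
C = 2 (C = -1/4*(-8) = 2)
(2 - 6*(-2))/(-9) + C*(4*5 + 2) = (2 - 6*(-2))/(-9) + 2*(4*5 + 2) = (2 + 12)*(-1/9) + 2*(20 + 2) = 14*(-1/9) + 2*22 = -14/9 + 44 = 382/9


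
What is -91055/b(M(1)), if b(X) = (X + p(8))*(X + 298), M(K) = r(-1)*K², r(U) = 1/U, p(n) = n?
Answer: -91055/2079 ≈ -43.797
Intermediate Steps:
r(U) = 1/U
M(K) = -K² (M(K) = K²/(-1) = -K²)
b(X) = (8 + X)*(298 + X) (b(X) = (X + 8)*(X + 298) = (8 + X)*(298 + X))
-91055/b(M(1)) = -91055/(2384 + (-1*1²)² + 306*(-1*1²)) = -91055/(2384 + (-1*1)² + 306*(-1*1)) = -91055/(2384 + (-1)² + 306*(-1)) = -91055/(2384 + 1 - 306) = -91055/2079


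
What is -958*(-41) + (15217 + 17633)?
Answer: 72128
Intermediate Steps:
-958*(-41) + (15217 + 17633) = 39278 + 32850 = 72128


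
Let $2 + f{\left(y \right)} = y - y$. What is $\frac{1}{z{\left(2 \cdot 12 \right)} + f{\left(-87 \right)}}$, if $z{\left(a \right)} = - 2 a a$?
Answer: $- \frac{1}{1154} \approx -0.00086655$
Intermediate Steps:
$z{\left(a \right)} = - 2 a^{2}$
$f{\left(y \right)} = -2$ ($f{\left(y \right)} = -2 + \left(y - y\right) = -2 + 0 = -2$)
$\frac{1}{z{\left(2 \cdot 12 \right)} + f{\left(-87 \right)}} = \frac{1}{- 2 \left(2 \cdot 12\right)^{2} - 2} = \frac{1}{- 2 \cdot 24^{2} - 2} = \frac{1}{\left(-2\right) 576 - 2} = \frac{1}{-1152 - 2} = \frac{1}{-1154} = - \frac{1}{1154}$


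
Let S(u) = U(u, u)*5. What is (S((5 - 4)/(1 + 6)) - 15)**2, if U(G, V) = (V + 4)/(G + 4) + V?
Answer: 4225/49 ≈ 86.224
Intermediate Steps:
U(G, V) = V + (4 + V)/(4 + G) (U(G, V) = (4 + V)/(4 + G) + V = V + (4 + V)/(4 + G))
S(u) = 5*(4 + u**2 + 5*u)/(4 + u) (S(u) = ((4 + 5*u + u*u)/(4 + u))*5 = ((4 + 5*u + u**2)/(4 + u))*5 = ((4 + u**2 + 5*u)/(4 + u))*5 = 5*(4 + u**2 + 5*u)/(4 + u))
(S((5 - 4)/(1 + 6)) - 15)**2 = ((5 + 5*((5 - 4)/(1 + 6))) - 15)**2 = ((5 + 5*(1/7)) - 15)**2 = ((5 + 5/7) - 15)**2 = (40/7 - 15)**2 = (-65/7)**2 = 4225/49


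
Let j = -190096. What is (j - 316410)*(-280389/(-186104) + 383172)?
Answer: -18059502397017081/93052 ≈ -1.9408e+11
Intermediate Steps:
(j - 316410)*(-280389/(-186104) + 383172) = (-190096 - 316410)*(-280389/(-186104) + 383172) = -506506*(-280389*(-1/186104) + 383172) = -506506*(280389/186104 + 383172) = -506506*71310122277/186104 = -18059502397017081/93052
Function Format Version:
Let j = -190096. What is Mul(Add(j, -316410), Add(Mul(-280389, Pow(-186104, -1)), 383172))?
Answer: Rational(-18059502397017081, 93052) ≈ -1.9408e+11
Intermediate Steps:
Mul(Add(j, -316410), Add(Mul(-280389, Pow(-186104, -1)), 383172)) = Mul(Add(-190096, -316410), Add(Mul(-280389, Pow(-186104, -1)), 383172)) = Mul(-506506, Add(Mul(-280389, Rational(-1, 186104)), 383172)) = Mul(-506506, Add(Rational(280389, 186104), 383172)) = Mul(-506506, Rational(71310122277, 186104)) = Rational(-18059502397017081, 93052)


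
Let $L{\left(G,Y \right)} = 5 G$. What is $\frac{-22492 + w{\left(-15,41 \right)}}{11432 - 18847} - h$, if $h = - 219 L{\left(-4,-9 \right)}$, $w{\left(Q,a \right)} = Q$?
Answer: $- \frac{32455193}{7415} \approx -4377.0$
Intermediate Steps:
$h = 4380$ ($h = - 219 \cdot 5 \left(-4\right) = \left(-219\right) \left(-20\right) = 4380$)
$\frac{-22492 + w{\left(-15,41 \right)}}{11432 - 18847} - h = \frac{-22492 - 15}{11432 - 18847} - 4380 = - \frac{22507}{-7415} - 4380 = \left(-22507\right) \left(- \frac{1}{7415}\right) - 4380 = \frac{22507}{7415} - 4380 = - \frac{32455193}{7415}$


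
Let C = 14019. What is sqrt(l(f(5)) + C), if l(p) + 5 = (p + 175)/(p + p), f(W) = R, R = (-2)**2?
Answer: sqrt(224582)/4 ≈ 118.48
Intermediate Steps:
R = 4
f(W) = 4
l(p) = -5 + (175 + p)/(2*p) (l(p) = -5 + (p + 175)/(p + p) = -5 + (175 + p)/((2*p)) = -5 + (175 + p)*(1/(2*p)) = -5 + (175 + p)/(2*p))
sqrt(l(f(5)) + C) = sqrt((1/2)*(175 - 9*4)/4 + 14019) = sqrt((1/2)*(1/4)*(175 - 36) + 14019) = sqrt((1/2)*(1/4)*139 + 14019) = sqrt(139/8 + 14019) = sqrt(112291/8) = sqrt(224582)/4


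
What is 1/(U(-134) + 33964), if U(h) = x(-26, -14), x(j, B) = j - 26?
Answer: 1/33912 ≈ 2.9488e-5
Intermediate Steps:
x(j, B) = -26 + j
U(h) = -52 (U(h) = -26 - 26 = -52)
1/(U(-134) + 33964) = 1/(-52 + 33964) = 1/33912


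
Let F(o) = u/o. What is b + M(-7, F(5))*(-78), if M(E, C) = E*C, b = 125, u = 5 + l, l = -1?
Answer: 2809/5 ≈ 561.80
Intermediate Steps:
u = 4 (u = 5 - 1 = 4)
F(o) = 4/o
M(E, C) = C*E
b + M(-7, F(5))*(-78) = 125 + ((4/5)*(-7))*(-78) = 125 + ((4*(⅕))*(-7))*(-78) = 125 + ((⅘)*(-7))*(-78) = 125 - 28/5*(-78) = 125 + 2184/5 = 2809/5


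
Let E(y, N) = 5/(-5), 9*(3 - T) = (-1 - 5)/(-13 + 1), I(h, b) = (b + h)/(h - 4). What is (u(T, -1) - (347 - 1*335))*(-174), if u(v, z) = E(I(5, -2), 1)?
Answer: 2262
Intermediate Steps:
I(h, b) = (b + h)/(-4 + h)
T = 53/18 (T = 3 - (-1 - 5)/(9*(-13 + 1)) = 3 - (-2)/(3*(-12)) = 3 - (-2)*(-1)/(3*12) = 3 - ⅑*½ = 3 - 1/18 = 53/18 ≈ 2.9444)
E(y, N) = -1 (E(y, N) = 5*(-⅕) = -1)
u(v, z) = -1
(u(T, -1) - (347 - 1*335))*(-174) = (-1 - (347 - 1*335))*(-174) = (-1 - (347 - 335))*(-174) = (-1 - 1*12)*(-174) = (-1 - 12)*(-174) = -13*(-174) = 2262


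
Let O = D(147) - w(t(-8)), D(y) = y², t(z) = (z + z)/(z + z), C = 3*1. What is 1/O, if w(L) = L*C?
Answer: 1/21606 ≈ 4.6283e-5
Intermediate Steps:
C = 3
t(z) = 1 (t(z) = (2*z)/((2*z)) = (2*z)*(1/(2*z)) = 1)
w(L) = 3*L (w(L) = L*3 = 3*L)
O = 21606 (O = 147² - 3 = 21609 - 1*3 = 21609 - 3 = 21606)
1/O = 1/21606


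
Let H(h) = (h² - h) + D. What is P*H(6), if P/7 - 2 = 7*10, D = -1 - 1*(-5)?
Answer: 17136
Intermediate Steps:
D = 4 (D = -1 + 5 = 4)
H(h) = 4 + h² - h (H(h) = (h² - h) + 4 = 4 + h² - h)
P = 504 (P = 14 + 7*(7*10) = 14 + 7*70 = 14 + 490 = 504)
P*H(6) = 504*(4 + 6² - 1*6) = 504*(4 + 36 - 6) = 504*34 = 17136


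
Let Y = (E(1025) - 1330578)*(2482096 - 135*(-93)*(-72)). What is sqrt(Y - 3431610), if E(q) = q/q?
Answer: I*sqrt(2099834896082) ≈ 1.4491e+6*I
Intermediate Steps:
E(q) = 1
Y = -2099831464472 (Y = (1 - 1330578)*(2482096 - 135*(-93)*(-72)) = -1330577*(2482096 + 12555*(-72)) = -1330577*(2482096 - 903960) = -1330577*1578136 = -2099831464472)
sqrt(Y - 3431610) = sqrt(-2099831464472 - 3431610) = sqrt(-2099834896082) = I*sqrt(2099834896082)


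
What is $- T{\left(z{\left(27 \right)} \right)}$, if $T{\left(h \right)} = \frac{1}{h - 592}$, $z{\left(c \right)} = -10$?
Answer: $\frac{1}{602} \approx 0.0016611$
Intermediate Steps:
$T{\left(h \right)} = \frac{1}{-592 + h}$
$- T{\left(z{\left(27 \right)} \right)} = - \frac{1}{-592 - 10} = - \frac{1}{-602} = \left(-1\right) \left(- \frac{1}{602}\right) = \frac{1}{602}$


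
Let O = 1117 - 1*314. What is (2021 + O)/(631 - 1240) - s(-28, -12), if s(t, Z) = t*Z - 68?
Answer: -166036/609 ≈ -272.64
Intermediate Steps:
s(t, Z) = -68 + Z*t (s(t, Z) = Z*t - 68 = -68 + Z*t)
O = 803 (O = 1117 - 314 = 803)
(2021 + O)/(631 - 1240) - s(-28, -12) = (2021 + 803)/(631 - 1240) - (-68 - 12*(-28)) = 2824/(-609) - (-68 + 336) = 2824*(-1/609) - 1*268 = -2824/609 - 268 = -166036/609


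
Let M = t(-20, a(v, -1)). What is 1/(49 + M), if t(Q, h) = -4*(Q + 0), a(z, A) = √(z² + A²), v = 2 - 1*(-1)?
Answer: 1/129 ≈ 0.0077519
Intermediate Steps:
v = 3 (v = 2 + 1 = 3)
a(z, A) = √(A² + z²)
t(Q, h) = -4*Q
M = 80 (M = -4*(-20) = 80)
1/(49 + M) = 1/(49 + 80) = 1/129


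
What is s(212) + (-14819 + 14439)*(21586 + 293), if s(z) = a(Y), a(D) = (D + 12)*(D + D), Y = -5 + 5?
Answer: -8314020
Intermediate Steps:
Y = 0
a(D) = 2*D*(12 + D) (a(D) = (12 + D)*(2*D) = 2*D*(12 + D))
s(z) = 0 (s(z) = 2*0*(12 + 0) = 2*0*12 = 0)
s(212) + (-14819 + 14439)*(21586 + 293) = 0 + (-14819 + 14439)*(21586 + 293) = 0 - 380*21879 = 0 - 8314020 = -8314020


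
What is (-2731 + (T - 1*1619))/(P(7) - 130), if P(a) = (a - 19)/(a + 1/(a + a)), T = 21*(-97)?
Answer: 210771/4346 ≈ 48.498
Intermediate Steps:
T = -2037
P(a) = (-19 + a)/(a + 1/(2*a))
(-2731 + (T - 1*1619))/(P(7) - 130) = (-2731 + (-2037 - 1*1619))/(2*7*(-19 + 7)/(1 + 2*7**2) - 130) = (-2731 + (-2037 - 1619))/(2*7*(-12)/(1 + 2*49) - 130) = (-2731 - 3656)/(2*7*(-12)/(1 + 98) - 130) = -6387/(2*7*(-12)/99 - 130) = -6387/(2*7*(1/99)*(-12) - 130) = -6387/(-56/33 - 130) = -6387/(-4346/33) = -6387*(-33/4346) = 210771/4346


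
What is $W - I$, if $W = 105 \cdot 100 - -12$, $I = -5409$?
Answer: $15921$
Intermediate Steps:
$W = 10512$ ($W = 10500 + \left(-15 + 27\right) = 10500 + 12 = 10512$)
$W - I = 10512 - -5409 = 10512 + 5409 = 15921$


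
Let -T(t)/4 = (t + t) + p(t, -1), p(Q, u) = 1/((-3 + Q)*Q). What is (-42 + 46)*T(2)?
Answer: -56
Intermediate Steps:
p(Q, u) = 1/(Q*(-3 + Q))
T(t) = -8*t - 4/(t*(-3 + t)) (T(t) = -4*((t + t) + 1/(t*(-3 + t))) = -4*(2*t + 1/(t*(-3 + t))) = -8*t - 4/(t*(-3 + t)))
(-42 + 46)*T(2) = (-42 + 46)*(4*(-1 + 2*2²*(3 - 1*2))/(2*(-3 + 2))) = 4*(4*(½)*(-1 + 2*4*(3 - 2))/(-1)) = 4*(4*(½)*(-1)*(-1 + 2*4*1)) = 4*(4*(½)*(-1)*(-1 + 8)) = 4*(4*(½)*(-1)*7) = 4*(-14) = -56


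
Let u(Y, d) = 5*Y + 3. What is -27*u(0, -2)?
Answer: -81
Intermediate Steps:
u(Y, d) = 3 + 5*Y
-27*u(0, -2) = -27*(3 + 5*0) = -27*(3 + 0) = -27*3 = -81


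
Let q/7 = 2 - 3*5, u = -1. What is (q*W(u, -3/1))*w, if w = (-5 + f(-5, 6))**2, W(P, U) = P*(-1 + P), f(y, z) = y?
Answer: -18200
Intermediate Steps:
q = -91 (q = 7*(2 - 3*5) = 7*(2 - 1*15) = 7*(2 - 15) = 7*(-13) = -91)
w = 100 (w = (-5 - 5)**2 = (-10)**2 = 100)
(q*W(u, -3/1))*w = -(-91)*(-1 - 1)*100 = -(-91)*(-2)*100 = -91*2*100 = -182*100 = -18200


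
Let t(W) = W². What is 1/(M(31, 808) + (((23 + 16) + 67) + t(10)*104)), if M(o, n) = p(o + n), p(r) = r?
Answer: 1/11345 ≈ 8.8145e-5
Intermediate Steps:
M(o, n) = n + o (M(o, n) = o + n = n + o)
1/(M(31, 808) + (((23 + 16) + 67) + t(10)*104)) = 1/((808 + 31) + (((23 + 16) + 67) + 10²*104)) = 1/(839 + ((39 + 67) + 100*104)) = 1/(839 + (106 + 10400)) = 1/(839 + 10506) = 1/11345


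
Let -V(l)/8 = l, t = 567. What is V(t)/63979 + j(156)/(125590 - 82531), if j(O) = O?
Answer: -61778300/918290587 ≈ -0.067275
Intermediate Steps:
V(l) = -8*l
V(t)/63979 + j(156)/(125590 - 82531) = -8*567/63979 + 156/(125590 - 82531) = -4536*1/63979 + 156/43059 = -4536/63979 + 156*(1/43059) = -4536/63979 + 52/14353 = -61778300/918290587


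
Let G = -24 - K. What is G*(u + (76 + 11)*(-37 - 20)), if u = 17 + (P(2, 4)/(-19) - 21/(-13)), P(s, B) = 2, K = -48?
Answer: -29287224/247 ≈ -1.1857e+5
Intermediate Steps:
G = 24 (G = -24 - 1*(-48) = -24 + 48 = 24)
u = 4572/247 (u = 17 + (2/(-19) - 21/(-13)) = 17 + (2*(-1/19) - 21*(-1/13)) = 17 + (-2/19 + 21/13) = 17 + 373/247 = 4572/247 ≈ 18.510)
G*(u + (76 + 11)*(-37 - 20)) = 24*(4572/247 + (76 + 11)*(-37 - 20)) = 24*(4572/247 + 87*(-57)) = 24*(4572/247 - 4959) = 24*(-1220301/247) = -29287224/247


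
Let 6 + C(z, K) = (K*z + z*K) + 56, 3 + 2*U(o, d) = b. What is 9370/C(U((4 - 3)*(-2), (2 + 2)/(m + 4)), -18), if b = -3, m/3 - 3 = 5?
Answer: 4685/79 ≈ 59.304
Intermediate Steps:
m = 24 (m = 9 + 3*5 = 9 + 15 = 24)
U(o, d) = -3 (U(o, d) = -3/2 + (1/2)*(-3) = -3/2 - 3/2 = -3)
C(z, K) = 50 + 2*K*z (C(z, K) = -6 + ((K*z + z*K) + 56) = -6 + ((K*z + K*z) + 56) = -6 + (2*K*z + 56) = -6 + (56 + 2*K*z) = 50 + 2*K*z)
9370/C(U((4 - 3)*(-2), (2 + 2)/(m + 4)), -18) = 9370/(50 + 2*(-18)*(-3)) = 9370/(50 + 108) = 9370/158 = 9370*(1/158) = 4685/79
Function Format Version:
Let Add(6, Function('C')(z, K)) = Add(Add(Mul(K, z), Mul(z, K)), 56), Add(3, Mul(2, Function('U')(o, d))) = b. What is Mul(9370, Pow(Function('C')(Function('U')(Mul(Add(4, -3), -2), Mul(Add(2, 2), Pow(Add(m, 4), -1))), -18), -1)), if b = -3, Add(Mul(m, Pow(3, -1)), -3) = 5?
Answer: Rational(4685, 79) ≈ 59.304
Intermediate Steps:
m = 24 (m = Add(9, Mul(3, 5)) = Add(9, 15) = 24)
Function('U')(o, d) = -3 (Function('U')(o, d) = Add(Rational(-3, 2), Mul(Rational(1, 2), -3)) = Add(Rational(-3, 2), Rational(-3, 2)) = -3)
Function('C')(z, K) = Add(50, Mul(2, K, z)) (Function('C')(z, K) = Add(-6, Add(Add(Mul(K, z), Mul(z, K)), 56)) = Add(-6, Add(Add(Mul(K, z), Mul(K, z)), 56)) = Add(-6, Add(Mul(2, K, z), 56)) = Add(-6, Add(56, Mul(2, K, z))) = Add(50, Mul(2, K, z)))
Mul(9370, Pow(Function('C')(Function('U')(Mul(Add(4, -3), -2), Mul(Add(2, 2), Pow(Add(m, 4), -1))), -18), -1)) = Mul(9370, Pow(Add(50, Mul(2, -18, -3)), -1)) = Mul(9370, Pow(Add(50, 108), -1)) = Mul(9370, Pow(158, -1)) = Mul(9370, Rational(1, 158)) = Rational(4685, 79)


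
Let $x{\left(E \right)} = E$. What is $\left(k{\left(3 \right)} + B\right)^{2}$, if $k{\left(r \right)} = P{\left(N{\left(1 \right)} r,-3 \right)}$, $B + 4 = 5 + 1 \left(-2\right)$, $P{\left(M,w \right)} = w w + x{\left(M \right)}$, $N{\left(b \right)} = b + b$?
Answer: $196$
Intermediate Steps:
$N{\left(b \right)} = 2 b$
$P{\left(M,w \right)} = M + w^{2}$ ($P{\left(M,w \right)} = w w + M = w^{2} + M = M + w^{2}$)
$B = -1$ ($B = -4 + \left(5 + 1 \left(-2\right)\right) = -4 + \left(5 - 2\right) = -4 + 3 = -1$)
$k{\left(r \right)} = 9 + 2 r$ ($k{\left(r \right)} = 2 \cdot 1 r + \left(-3\right)^{2} = 2 r + 9 = 9 + 2 r$)
$\left(k{\left(3 \right)} + B\right)^{2} = \left(\left(9 + 2 \cdot 3\right) - 1\right)^{2} = \left(\left(9 + 6\right) - 1\right)^{2} = \left(15 - 1\right)^{2} = 14^{2} = 196$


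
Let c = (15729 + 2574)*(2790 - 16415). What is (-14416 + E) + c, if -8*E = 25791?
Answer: -1995168119/8 ≈ -2.4940e+8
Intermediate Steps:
E = -25791/8 (E = -⅛*25791 = -25791/8 ≈ -3223.9)
c = -249378375 (c = 18303*(-13625) = -249378375)
(-14416 + E) + c = (-14416 - 25791/8) - 249378375 = -141119/8 - 249378375 = -1995168119/8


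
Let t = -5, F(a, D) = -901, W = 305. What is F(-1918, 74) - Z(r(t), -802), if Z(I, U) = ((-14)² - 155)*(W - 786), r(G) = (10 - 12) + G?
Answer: 18820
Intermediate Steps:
r(G) = -2 + G
Z(I, U) = -19721 (Z(I, U) = ((-14)² - 155)*(305 - 786) = (196 - 155)*(-481) = 41*(-481) = -19721)
F(-1918, 74) - Z(r(t), -802) = -901 - 1*(-19721) = -901 + 19721 = 18820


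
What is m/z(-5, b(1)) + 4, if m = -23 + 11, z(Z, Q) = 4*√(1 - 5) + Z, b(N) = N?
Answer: 416/89 + 96*I/89 ≈ 4.6742 + 1.0787*I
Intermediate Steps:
z(Z, Q) = Z + 8*I (z(Z, Q) = 4*√(-4) + Z = 4*(2*I) + Z = 8*I + Z = Z + 8*I)
m = -12
m/z(-5, b(1)) + 4 = -12*(-5 - 8*I)/89 + 4 = 4 - 12*(-5 - 8*I)/89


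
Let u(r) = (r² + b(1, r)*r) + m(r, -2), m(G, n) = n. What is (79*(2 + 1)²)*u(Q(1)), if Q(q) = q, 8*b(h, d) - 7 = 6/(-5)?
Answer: -7821/40 ≈ -195.52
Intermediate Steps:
b(h, d) = 29/40 (b(h, d) = 7/8 + (6/(-5))/8 = 7/8 + (6*(-⅕))/8 = 7/8 + (⅛)*(-6/5) = 7/8 - 3/20 = 29/40)
u(r) = -2 + r² + 29*r/40 (u(r) = (r² + 29*r/40) - 2 = -2 + r² + 29*r/40)
(79*(2 + 1)²)*u(Q(1)) = (79*(2 + 1)²)*(-2 + 1² + (29/40)*1) = (79*3²)*(-2 + 1 + 29/40) = (79*9)*(-11/40) = 711*(-11/40) = -7821/40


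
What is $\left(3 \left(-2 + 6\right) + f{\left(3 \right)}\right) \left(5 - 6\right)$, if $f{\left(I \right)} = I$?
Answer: $-15$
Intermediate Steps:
$\left(3 \left(-2 + 6\right) + f{\left(3 \right)}\right) \left(5 - 6\right) = \left(3 \left(-2 + 6\right) + 3\right) \left(5 - 6\right) = \left(3 \cdot 4 + 3\right) \left(5 - 6\right) = \left(12 + 3\right) \left(-1\right) = 15 \left(-1\right) = -15$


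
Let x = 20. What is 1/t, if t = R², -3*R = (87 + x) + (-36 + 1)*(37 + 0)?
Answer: 1/156816 ≈ 6.3769e-6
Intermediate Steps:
R = 396 (R = -((87 + 20) + (-36 + 1)*(37 + 0))/3 = -(107 - 35*37)/3 = -(107 - 1295)/3 = -⅓*(-1188) = 396)
t = 156816 (t = 396² = 156816)
1/t = 1/156816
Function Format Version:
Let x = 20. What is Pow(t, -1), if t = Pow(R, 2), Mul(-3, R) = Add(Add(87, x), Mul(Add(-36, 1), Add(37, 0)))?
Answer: Rational(1, 156816) ≈ 6.3769e-6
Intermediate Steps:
R = 396 (R = Mul(Rational(-1, 3), Add(Add(87, 20), Mul(Add(-36, 1), Add(37, 0)))) = Mul(Rational(-1, 3), Add(107, Mul(-35, 37))) = Mul(Rational(-1, 3), Add(107, -1295)) = Mul(Rational(-1, 3), -1188) = 396)
t = 156816 (t = Pow(396, 2) = 156816)
Pow(t, -1) = Pow(156816, -1) = Rational(1, 156816)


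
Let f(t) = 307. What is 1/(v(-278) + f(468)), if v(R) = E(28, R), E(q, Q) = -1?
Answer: 1/306 ≈ 0.0032680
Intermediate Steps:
v(R) = -1
1/(v(-278) + f(468)) = 1/(-1 + 307) = 1/306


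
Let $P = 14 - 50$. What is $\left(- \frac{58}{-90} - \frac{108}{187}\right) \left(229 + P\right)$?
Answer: $\frac{108659}{8415} \approx 12.913$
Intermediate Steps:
$P = -36$
$\left(- \frac{58}{-90} - \frac{108}{187}\right) \left(229 + P\right) = \left(- \frac{58}{-90} - \frac{108}{187}\right) \left(229 - 36\right) = \left(\left(-58\right) \left(- \frac{1}{90}\right) - \frac{108}{187}\right) 193 = \left(\frac{29}{45} - \frac{108}{187}\right) 193 = \frac{563}{8415} \cdot 193 = \frac{108659}{8415}$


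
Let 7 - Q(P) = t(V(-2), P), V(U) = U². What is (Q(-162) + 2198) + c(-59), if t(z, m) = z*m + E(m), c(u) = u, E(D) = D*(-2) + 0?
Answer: 2470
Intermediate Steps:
E(D) = -2*D (E(D) = -2*D + 0 = -2*D)
t(z, m) = -2*m + m*z (t(z, m) = z*m - 2*m = m*z - 2*m = -2*m + m*z)
Q(P) = 7 - 2*P (Q(P) = 7 - P*(-2 + (-2)²) = 7 - P*(-2 + 4) = 7 - P*2 = 7 - 2*P)
(Q(-162) + 2198) + c(-59) = ((7 - 2*(-162)) + 2198) - 59 = ((7 + 324) + 2198) - 59 = (331 + 2198) - 59 = 2529 - 59 = 2470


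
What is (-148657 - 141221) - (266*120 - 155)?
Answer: -321643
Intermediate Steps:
(-148657 - 141221) - (266*120 - 155) = -289878 - (31920 - 155) = -289878 - 1*31765 = -289878 - 31765 = -321643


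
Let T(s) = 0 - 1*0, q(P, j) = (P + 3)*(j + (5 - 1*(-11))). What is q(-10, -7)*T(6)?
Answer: 0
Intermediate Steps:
q(P, j) = (3 + P)*(16 + j) (q(P, j) = (3 + P)*(j + (5 + 11)) = (3 + P)*(j + 16) = (3 + P)*(16 + j))
T(s) = 0 (T(s) = 0 + 0 = 0)
q(-10, -7)*T(6) = (48 + 3*(-7) + 16*(-10) - 10*(-7))*0 = (48 - 21 - 160 + 70)*0 = -63*0 = 0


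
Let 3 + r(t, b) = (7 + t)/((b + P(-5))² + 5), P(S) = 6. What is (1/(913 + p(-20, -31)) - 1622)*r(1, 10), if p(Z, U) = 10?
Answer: 128917375/26767 ≈ 4816.3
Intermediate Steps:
r(t, b) = -3 + (7 + t)/(5 + (6 + b)²) (r(t, b) = -3 + (7 + t)/((b + 6)² + 5) = -3 + (7 + t)/((6 + b)² + 5) = -3 + (7 + t)/(5 + (6 + b)²))
(1/(913 + p(-20, -31)) - 1622)*r(1, 10) = (1/(913 + 10) - 1622)*((-8 + 1 - 3*(6 + 10)²)/(5 + (6 + 10)²)) = (1/923 - 1622)*((-8 + 1 - 3*16²)/(5 + 16²)) = (1/923 - 1622)*((-8 + 1 - 3*256)/(5 + 256)) = -1497105*(-8 + 1 - 768)/(923*261) = -166345*(-775)/26767 = -1497105/923*(-775/261) = 128917375/26767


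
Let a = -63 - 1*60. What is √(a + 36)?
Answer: I*√87 ≈ 9.3274*I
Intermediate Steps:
a = -123 (a = -63 - 60 = -123)
√(a + 36) = √(-123 + 36) = √(-87) = I*√87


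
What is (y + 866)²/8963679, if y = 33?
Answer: 808201/8963679 ≈ 0.090164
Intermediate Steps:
(y + 866)²/8963679 = (33 + 866)²/8963679 = 899²*(1/8963679) = 808201*(1/8963679) = 808201/8963679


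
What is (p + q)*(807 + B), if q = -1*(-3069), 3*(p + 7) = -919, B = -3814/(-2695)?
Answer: 2573019899/1155 ≈ 2.2277e+6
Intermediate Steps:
B = 3814/2695 (B = -3814*(-1/2695) = 3814/2695 ≈ 1.4152)
p = -940/3 (p = -7 + (⅓)*(-919) = -7 - 919/3 = -940/3 ≈ -313.33)
q = 3069
(p + q)*(807 + B) = (-940/3 + 3069)*(807 + 3814/2695) = (8267/3)*(2178679/2695) = 2573019899/1155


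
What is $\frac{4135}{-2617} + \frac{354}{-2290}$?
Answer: $- \frac{5197784}{2996465} \approx -1.7346$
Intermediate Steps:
$\frac{4135}{-2617} + \frac{354}{-2290} = 4135 \left(- \frac{1}{2617}\right) + 354 \left(- \frac{1}{2290}\right) = - \frac{4135}{2617} - \frac{177}{1145} = - \frac{5197784}{2996465}$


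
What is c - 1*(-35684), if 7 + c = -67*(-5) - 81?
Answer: 35931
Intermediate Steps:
c = 247 (c = -7 + (-67*(-5) - 81) = -7 + (335 - 81) = -7 + 254 = 247)
c - 1*(-35684) = 247 - 1*(-35684) = 247 + 35684 = 35931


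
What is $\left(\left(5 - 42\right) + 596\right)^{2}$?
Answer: $312481$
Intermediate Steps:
$\left(\left(5 - 42\right) + 596\right)^{2} = \left(-37 + 596\right)^{2} = 559^{2} = 312481$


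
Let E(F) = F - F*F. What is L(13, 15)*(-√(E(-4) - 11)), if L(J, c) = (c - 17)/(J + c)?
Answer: I*√31/14 ≈ 0.3977*I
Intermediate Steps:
E(F) = F - F²
L(J, c) = (-17 + c)/(J + c)
L(13, 15)*(-√(E(-4) - 11)) = ((-17 + 15)/(13 + 15))*(-√(-4*(1 - 1*(-4)) - 11)) = (-2/28)*(-√(-4*(1 + 4) - 11)) = ((1/28)*(-2))*(-√(-4*5 - 11)) = -(-1)*√(-20 - 11)/14 = -(-1)*√(-31)/14 = -(-1)*I*√31/14 = I*√31/14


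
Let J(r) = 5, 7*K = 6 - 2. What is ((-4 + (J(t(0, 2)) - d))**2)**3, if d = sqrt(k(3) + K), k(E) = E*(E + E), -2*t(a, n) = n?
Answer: (7 - sqrt(910))**6/117649 ≈ 1313.8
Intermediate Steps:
t(a, n) = -n/2
K = 4/7 (K = (6 - 2)/7 = (1/7)*4 = 4/7 ≈ 0.57143)
k(E) = 2*E**2 (k(E) = E*(2*E) = 2*E**2)
d = sqrt(910)/7 (d = sqrt(2*3**2 + 4/7) = sqrt(2*9 + 4/7) = sqrt(18 + 4/7) = sqrt(130/7) = sqrt(910)/7 ≈ 4.3095)
((-4 + (J(t(0, 2)) - d))**2)**3 = ((-4 + (5 - sqrt(910)/7))**2)**3 = ((1 - sqrt(910)/7)**2)**3 = (1 - sqrt(910)/7)**6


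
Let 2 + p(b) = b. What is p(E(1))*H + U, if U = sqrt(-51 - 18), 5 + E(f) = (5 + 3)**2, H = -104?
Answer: -5928 + I*sqrt(69) ≈ -5928.0 + 8.3066*I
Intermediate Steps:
E(f) = 59 (E(f) = -5 + (5 + 3)**2 = -5 + 8**2 = -5 + 64 = 59)
p(b) = -2 + b
U = I*sqrt(69) (U = sqrt(-69) = I*sqrt(69) ≈ 8.3066*I)
p(E(1))*H + U = (-2 + 59)*(-104) + I*sqrt(69) = 57*(-104) + I*sqrt(69) = -5928 + I*sqrt(69)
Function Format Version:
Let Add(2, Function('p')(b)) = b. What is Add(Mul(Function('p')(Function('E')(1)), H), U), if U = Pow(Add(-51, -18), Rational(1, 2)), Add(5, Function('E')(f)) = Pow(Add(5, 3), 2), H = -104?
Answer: Add(-5928, Mul(I, Pow(69, Rational(1, 2)))) ≈ Add(-5928.0, Mul(8.3066, I))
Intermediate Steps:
Function('E')(f) = 59 (Function('E')(f) = Add(-5, Pow(Add(5, 3), 2)) = Add(-5, Pow(8, 2)) = Add(-5, 64) = 59)
Function('p')(b) = Add(-2, b)
U = Mul(I, Pow(69, Rational(1, 2))) (U = Pow(-69, Rational(1, 2)) = Mul(I, Pow(69, Rational(1, 2))) ≈ Mul(8.3066, I))
Add(Mul(Function('p')(Function('E')(1)), H), U) = Add(Mul(Add(-2, 59), -104), Mul(I, Pow(69, Rational(1, 2)))) = Add(Mul(57, -104), Mul(I, Pow(69, Rational(1, 2)))) = Add(-5928, Mul(I, Pow(69, Rational(1, 2))))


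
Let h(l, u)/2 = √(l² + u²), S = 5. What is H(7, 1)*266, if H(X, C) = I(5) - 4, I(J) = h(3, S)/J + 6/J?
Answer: -3724/5 + 532*√34/5 ≈ -124.39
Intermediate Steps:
h(l, u) = 2*√(l² + u²)
I(J) = 6/J + 2*√34/J (I(J) = (2*√(3² + 5²))/J + 6/J = (2*√(9 + 25))/J + 6/J = (2*√34)/J + 6/J = 2*√34/J + 6/J = 6/J + 2*√34/J)
H(X, C) = -14/5 + 2*√34/5 (H(X, C) = 2*(3 + √34)/5 - 4 = 2*(⅕)*(3 + √34) - 4 = (6/5 + 2*√34/5) - 4 = -14/5 + 2*√34/5)
H(7, 1)*266 = (-14/5 + 2*√34/5)*266 = -3724/5 + 532*√34/5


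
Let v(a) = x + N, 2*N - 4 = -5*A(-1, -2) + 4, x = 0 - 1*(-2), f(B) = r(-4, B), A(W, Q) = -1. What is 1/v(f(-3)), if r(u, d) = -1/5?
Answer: 2/17 ≈ 0.11765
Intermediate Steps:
r(u, d) = -⅕ (r(u, d) = -1*⅕ = -⅕)
f(B) = -⅕
x = 2 (x = 0 + 2 = 2)
N = 13/2 (N = 2 + (-5*(-1) + 4)/2 = 2 + (5 + 4)/2 = 2 + (½)*9 = 2 + 9/2 = 13/2 ≈ 6.5000)
v(a) = 17/2 (v(a) = 2 + 13/2 = 17/2)
1/v(f(-3)) = 1/(17/2) = 2/17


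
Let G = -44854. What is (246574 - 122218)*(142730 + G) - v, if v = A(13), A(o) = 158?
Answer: 12171467698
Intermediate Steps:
v = 158
(246574 - 122218)*(142730 + G) - v = (246574 - 122218)*(142730 - 44854) - 1*158 = 124356*97876 - 158 = 12171467856 - 158 = 12171467698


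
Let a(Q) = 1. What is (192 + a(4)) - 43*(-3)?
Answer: 322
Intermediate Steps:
(192 + a(4)) - 43*(-3) = (192 + 1) - 43*(-3) = 193 + 129 = 322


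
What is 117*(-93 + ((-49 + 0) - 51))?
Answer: -22581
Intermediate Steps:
117*(-93 + ((-49 + 0) - 51)) = 117*(-93 + (-49 - 51)) = 117*(-93 - 100) = 117*(-193) = -22581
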